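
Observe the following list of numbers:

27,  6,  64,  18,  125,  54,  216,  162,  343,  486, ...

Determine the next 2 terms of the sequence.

512, 1458

Positions 1, 3, 5, … form one subsequence and positions 2, 4, 6, … form another.
Track A is 27, 64, 125, 216, 343, which is perfect cubes starting at 3³.
Track B is 6, 18, 54, 162, 486, which is a geometric progression (common ratio 3).
Position 11 falls in track A as its term 6, giving 512.
The 12th slot belongs to track B; its 6th term is 1458.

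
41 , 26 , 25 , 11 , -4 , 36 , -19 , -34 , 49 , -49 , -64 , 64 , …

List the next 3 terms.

Reading positions in blocks of 3 reveals the pattern AAB — 2 tracks woven together.
Subsequence A: 41, 26, 11, -4, -19, -34, -49, -64. Arithmetic with common difference −15.
Subsequence B: 25, 36, 49, 64. Consecutive squares n² from n = 5.
Position 13 → subsequence A, term 9 = -79.
Position 14 falls in subsequence A as its term 10, giving -94.
Position 15 falls in subsequence B as its term 5, giving 81.

-79, -94, 81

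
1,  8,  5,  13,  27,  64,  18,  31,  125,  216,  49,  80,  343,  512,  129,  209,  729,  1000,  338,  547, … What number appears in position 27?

2317

Positions follow the repeating pattern AABB; grouping by letter gives 2 tracks.
Track A: 1, 8, 27, 64, 125, 216, 343, 512, 729, 1000 — consecutive cubes n³ from n = 1.
Track B: 5, 13, 18, 31, 49, 80, 129, 209, 338, 547 — a Fibonacci-like recurrence a_n = a_{n-1} + a_{n-2}.
The 27th slot belongs to track B; its 13th term is 2317.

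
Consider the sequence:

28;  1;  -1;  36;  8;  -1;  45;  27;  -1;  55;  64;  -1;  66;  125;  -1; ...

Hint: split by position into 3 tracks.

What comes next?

78

Split by position mod 3: positions 1, 4, 7, … form one track, and each other residue class forms its own.
Subsequence A: 28, 36, 45, 55, 66 (the triangular numbers T_7, T_8, …).
Subsequence B: 1, 8, 27, 64, 125 (perfect cubes starting at 1³).
Subsequence C: -1, -1, -1, -1, -1 (the constant sequence -1).
Position 16 falls in subsequence A as its term 6, giving 78.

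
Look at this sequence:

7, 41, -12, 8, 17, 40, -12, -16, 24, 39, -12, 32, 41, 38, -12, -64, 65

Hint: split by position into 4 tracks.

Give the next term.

37

Split by position mod 4 into 4 tracks.
Stream A: 7, 17, 24, 41, 65 (a Fibonacci-like recurrence a_n = a_{n-1} + a_{n-2}).
Stream B: 41, 40, 39, 38 (subtracting 1 each time).
Stream C: -12, -12, -12, -12 (the constant sequence -12).
Stream D: 8, -16, 32, -64 (geometric, ×-2 each step).
Position 18 falls in stream B as its term 5, giving 37.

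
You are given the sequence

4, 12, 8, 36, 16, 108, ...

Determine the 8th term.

324

The terms cycle through 2 interleaved subsequences.
Track A: 4, 8, 16 — powers of 2.
Track B: 12, 36, 108 — a geometric progression (common ratio 3).
Position 8 → track B, term 4 = 324.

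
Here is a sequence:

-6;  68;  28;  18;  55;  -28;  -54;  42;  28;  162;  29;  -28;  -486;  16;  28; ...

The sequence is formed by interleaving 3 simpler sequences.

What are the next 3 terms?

1458, 3, -28

The terms cycle through 3 interleaved subsequences.
Track A = -6, 18, -54, 162, -486: a geometric progression (common ratio -3).
Track B = 68, 55, 42, 29, 16: linear: a_n = 81 − 13·n.
Track C = 28, -28, 28, -28, 28: alternating ±28.
Term 16 comes from track A (its 6th entry): 1458.
Term 17 comes from track B (its 6th entry): 3.
Term 18 comes from track C (its 6th entry): -28.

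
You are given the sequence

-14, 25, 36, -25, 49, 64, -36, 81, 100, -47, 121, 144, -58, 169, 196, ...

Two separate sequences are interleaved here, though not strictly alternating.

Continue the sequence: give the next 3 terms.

-69, 225, 256

Positions follow the repeating pattern ABB; grouping by letter gives 2 tracks.
Track A: -14, -25, -36, -47, -58 (arithmetic with common difference −11).
Track B: 25, 36, 49, 64, 81, 100, 121, 144, 169, 196 (perfect squares starting at 5²).
Term 16 comes from track A (its 6th entry): -69.
Term 17 comes from track B (its 11th entry): 225.
Position 18 → track B, term 12 = 256.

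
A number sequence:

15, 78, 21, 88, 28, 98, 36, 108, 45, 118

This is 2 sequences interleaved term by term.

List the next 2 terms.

55, 128

Taking every 2nd term gives 2 separate tracks.
Track A = 15, 21, 28, 36, 45: the triangular numbers T_5, T_6, ….
Track B = 78, 88, 98, 108, 118: linear: a_n = 68 + 10·n.
The 11th slot belongs to track A; its 6th term is 55.
Term 12 comes from track B (its 6th entry): 128.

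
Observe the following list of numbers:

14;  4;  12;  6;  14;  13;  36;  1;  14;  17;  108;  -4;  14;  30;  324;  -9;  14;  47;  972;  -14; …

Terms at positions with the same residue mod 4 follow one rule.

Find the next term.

14

Taking every 4th term gives 4 separate tracks.
Subsequence A: 14, 14, 14, 14, 14 — always 14.
Subsequence B: 4, 13, 17, 30, 47 — a Fibonacci-like recurrence a_n = a_{n-1} + a_{n-2}.
Subsequence C: 12, 36, 108, 324, 972 — a geometric progression (common ratio 3).
Subsequence D: 6, 1, -4, -9, -14 — arithmetic with common difference −5.
Position 21 falls in subsequence A as its term 6, giving 14.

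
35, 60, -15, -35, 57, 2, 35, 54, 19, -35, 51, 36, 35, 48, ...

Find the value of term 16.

Split by position mod 3 into 3 tracks.
Track A is 35, -35, 35, -35, 35, which is alternating ±35.
Track B is 60, 57, 54, 51, 48, which is linear: a_n = 63 − 3·n.
Track C is -15, 2, 19, 36, which is arithmetic with common difference +17.
The 16th slot belongs to track A; its 6th term is -35.

-35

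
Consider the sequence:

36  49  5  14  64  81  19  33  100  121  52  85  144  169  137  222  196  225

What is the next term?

Reading positions in blocks of 4 reveals the pattern AABB — 2 tracks woven together.
Track A: 36, 49, 64, 81, 100, 121, 144, 169, 196, 225. The squares 6², 7², 8², ….
Track B: 5, 14, 19, 33, 52, 85, 137, 222. Each term equals the sum of the previous two.
Position 19 falls in track B as its term 9, giving 359.

359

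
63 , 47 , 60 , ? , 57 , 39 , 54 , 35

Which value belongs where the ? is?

Split by position mod 2 into 2 tracks.
Track A: 63, 60, 57, 54 — arithmetic, step −3.
Track B: 47, ?, 39, 35 — linear: a_n = 51 − 4·n.
Filling track B at index 2 by its rule yields 43.

43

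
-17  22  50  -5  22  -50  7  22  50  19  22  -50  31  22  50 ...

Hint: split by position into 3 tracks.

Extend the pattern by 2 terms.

The terms cycle through 3 interleaved subsequences.
Subsequence A: -17, -5, 7, 19, 31 (arithmetic, step +12).
Subsequence B: 22, 22, 22, 22, 22 (constant 22).
Subsequence C: 50, -50, 50, -50, 50 (the oscillation 50·(−1)^(n+1)).
Term 16 comes from subsequence A (its 6th entry): 43.
Term 17 comes from subsequence B (its 6th entry): 22.

43, 22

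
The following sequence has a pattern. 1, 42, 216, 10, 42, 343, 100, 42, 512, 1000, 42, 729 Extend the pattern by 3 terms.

10000, 42, 1000

Split by position mod 3 into 3 tracks.
Track A: 1, 10, 100, 1000 (successive powers of 10).
Track B: 42, 42, 42, 42 (constant 42).
Track C: 216, 343, 512, 729 (consecutive cubes n³ from n = 6).
Position 13 falls in track A as its term 5, giving 10000.
Position 14 falls in track B as its term 5, giving 42.
Position 15 falls in track C as its term 5, giving 1000.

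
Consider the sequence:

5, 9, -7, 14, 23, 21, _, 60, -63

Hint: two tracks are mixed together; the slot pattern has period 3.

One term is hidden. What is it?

37

Positions follow the repeating pattern AAB; grouping by letter gives 2 tracks.
Stream A is 5, 9, 14, 23, ?, 60, which is Fibonacci-style (each term is the sum of the two before it).
Stream B is -7, 21, -63, which is geometric, ×-3 each step.
Stream A's pattern makes the blank 37.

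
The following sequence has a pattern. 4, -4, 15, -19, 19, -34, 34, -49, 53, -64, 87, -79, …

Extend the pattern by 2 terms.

Split by position mod 2 into 2 tracks.
Subsequence A = 4, 15, 19, 34, 53, 87: a Fibonacci-like recurrence a_n = a_{n-1} + a_{n-2}.
Subsequence B = -4, -19, -34, -49, -64, -79: arithmetic with common difference −15.
Position 13 → subsequence A, term 7 = 140.
Position 14 falls in subsequence B as its term 7, giving -94.

140, -94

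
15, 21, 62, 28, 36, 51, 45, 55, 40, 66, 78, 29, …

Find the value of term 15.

Positions follow the repeating pattern AAB; grouping by letter gives 2 tracks.
Subsequence A: 15, 21, 28, 36, 45, 55, 66, 78 — triangular numbers n(n+1)/2 for n = 5, 6, ….
Subsequence B: 62, 51, 40, 29 — linear: a_n = 73 − 11·n.
Term 15 comes from subsequence B (its 5th entry): 18.

18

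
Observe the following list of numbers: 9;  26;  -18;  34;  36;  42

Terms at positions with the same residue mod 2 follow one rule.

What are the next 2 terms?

-72, 50

Positions 1, 3, 5, … form one subsequence and positions 2, 4, 6, … form another.
Stream A: 9, -18, 36 — geometric, ×-2 each step.
Stream B: 26, 34, 42 — adding 8 each time.
Term 7 comes from stream A (its 4th entry): -72.
Position 8 falls in stream B as its term 4, giving 50.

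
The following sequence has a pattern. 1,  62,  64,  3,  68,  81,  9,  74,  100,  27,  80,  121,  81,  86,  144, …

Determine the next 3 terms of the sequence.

The terms cycle through 3 interleaved subsequences.
Track A = 1, 3, 9, 27, 81: successive powers of 3.
Track B = 62, 68, 74, 80, 86: linear: a_n = 56 + 6·n.
Track C = 64, 81, 100, 121, 144: the squares 8², 9², 10², ….
The 16th slot belongs to track A; its 6th term is 243.
Term 17 comes from track B (its 6th entry): 92.
Term 18 comes from track C (its 6th entry): 169.

243, 92, 169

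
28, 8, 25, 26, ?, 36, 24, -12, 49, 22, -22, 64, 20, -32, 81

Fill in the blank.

Taking every 3rd term gives 3 separate tracks.
Subsequence A is 28, 26, 24, 22, 20, which is linear: a_n = 30 − 2·n.
Subsequence B is 8, ?, -12, -22, -32, which is arithmetic with common difference −10.
Subsequence C is 25, 36, 49, 64, 81, which is consecutive squares n² from n = 5.
So the missing entry in subsequence B is -2.

-2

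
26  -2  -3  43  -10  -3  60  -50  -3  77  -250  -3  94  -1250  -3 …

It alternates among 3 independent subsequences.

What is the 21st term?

-3

Split by position mod 3 into 3 tracks.
Track A: 26, 43, 60, 77, 94. Arithmetic with common difference +17.
Track B: -2, -10, -50, -250, -1250. Geometric with ratio 5.
Track C: -3, -3, -3, -3, -3. Constant -3.
Position 21 → track C, term 7 = -3.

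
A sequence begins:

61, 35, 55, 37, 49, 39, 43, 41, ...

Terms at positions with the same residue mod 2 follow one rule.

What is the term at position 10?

Odd-indexed and even-indexed terms follow separate rules.
Stream A: 61, 55, 49, 43 (subtracting 6 each time).
Stream B: 35, 37, 39, 41 (adding 2 each time).
Position 10 falls in stream B as its term 5, giving 43.

43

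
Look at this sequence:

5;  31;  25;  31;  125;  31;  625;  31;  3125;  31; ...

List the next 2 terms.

Odd-indexed and even-indexed terms follow separate rules.
Track A: 5, 25, 125, 625, 3125 — powers 5^1, 5^2, 5^3, ….
Track B: 31, 31, 31, 31, 31 — the constant sequence 31.
Position 11 → track A, term 6 = 15625.
Term 12 comes from track B (its 6th entry): 31.

15625, 31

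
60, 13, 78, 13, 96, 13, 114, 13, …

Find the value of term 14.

13

Split by position mod 2 into 2 tracks.
Track A: 60, 78, 96, 114 — arithmetic with common difference +18.
Track B: 13, 13, 13, 13 — the constant sequence 13.
The 14th slot belongs to track B; its 7th term is 13.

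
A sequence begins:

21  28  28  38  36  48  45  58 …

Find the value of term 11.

66

Taking every 2nd term gives 2 separate tracks.
Subsequence A: 21, 28, 36, 45. Triangular numbers starting at T_6.
Subsequence B: 28, 38, 48, 58. Linear: a_n = 18 + 10·n.
Position 11 → subsequence A, term 6 = 66.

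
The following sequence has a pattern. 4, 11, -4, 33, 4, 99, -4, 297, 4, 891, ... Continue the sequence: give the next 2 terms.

-4, 2673

Odd-indexed and even-indexed terms follow separate rules.
Subsequence A = 4, -4, 4, -4, 4: the oscillation 4·(−1)^(n+1).
Subsequence B = 11, 33, 99, 297, 891: geometric with ratio 3.
The 11th slot belongs to subsequence A; its 6th term is -4.
The 12th slot belongs to subsequence B; its 6th term is 2673.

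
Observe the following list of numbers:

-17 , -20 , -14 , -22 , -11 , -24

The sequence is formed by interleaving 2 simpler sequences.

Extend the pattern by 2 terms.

-8, -26

Split by position mod 2 into 2 tracks.
Stream A: -17, -14, -11. Adding 3 each time.
Stream B: -20, -22, -24. Subtracting 2 each time.
Position 7 falls in stream A as its term 4, giving -8.
The 8th slot belongs to stream B; its 4th term is -26.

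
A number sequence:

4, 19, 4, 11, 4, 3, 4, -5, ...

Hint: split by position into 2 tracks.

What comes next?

Positions 1, 3, 5, … form one subsequence and positions 2, 4, 6, … form another.
Track A: 4, 4, 4, 4 — always 4.
Track B: 19, 11, 3, -5 — linear: a_n = 27 − 8·n.
Position 9 falls in track A as its term 5, giving 4.

4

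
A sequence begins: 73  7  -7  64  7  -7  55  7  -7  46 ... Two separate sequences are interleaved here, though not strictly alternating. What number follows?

Reading positions in blocks of 3 reveals the pattern ABB — 2 tracks woven together.
Track A = 73, 64, 55, 46: linear: a_n = 82 − 9·n.
Track B = 7, -7, 7, -7, 7, -7: oscillating between 7 and -7.
The 11th slot belongs to track B; its 7th term is 7.

7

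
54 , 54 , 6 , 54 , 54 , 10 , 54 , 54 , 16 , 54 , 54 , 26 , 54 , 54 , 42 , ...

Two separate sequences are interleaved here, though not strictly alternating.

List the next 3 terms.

54, 54, 68

Positions follow the repeating pattern AAB; grouping by letter gives 2 tracks.
Stream A: 54, 54, 54, 54, 54, 54, 54, 54, 54, 54. Always 54.
Stream B: 6, 10, 16, 26, 42. Each term equals the sum of the previous two.
Term 16 comes from stream A (its 11th entry): 54.
The 17th slot belongs to stream A; its 12th term is 54.
The 18th slot belongs to stream B; its 6th term is 68.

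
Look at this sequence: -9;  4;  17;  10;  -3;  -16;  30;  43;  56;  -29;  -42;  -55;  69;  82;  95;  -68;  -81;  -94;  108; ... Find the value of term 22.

-107

Positions follow the repeating pattern AAABBB; grouping by letter gives 2 tracks.
Track A = -9, 4, 17, 30, 43, 56, 69, 82, 95, 108: arithmetic, step +13.
Track B = 10, -3, -16, -29, -42, -55, -68, -81, -94: arithmetic, step −13.
Position 22 falls in track B as its term 10, giving -107.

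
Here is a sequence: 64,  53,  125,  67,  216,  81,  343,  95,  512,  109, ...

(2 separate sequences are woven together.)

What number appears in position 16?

151

The terms cycle through 2 interleaved subsequences.
Stream A = 64, 125, 216, 343, 512: the cubes 4³, 5³, 6³, ….
Stream B = 53, 67, 81, 95, 109: arithmetic, step +14.
Term 16 comes from stream B (its 8th entry): 151.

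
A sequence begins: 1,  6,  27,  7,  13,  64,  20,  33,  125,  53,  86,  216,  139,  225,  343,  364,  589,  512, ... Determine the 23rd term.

Reading positions in blocks of 3 reveals the pattern AAB — 2 tracks woven together.
Track A: 1, 6, 7, 13, 20, 33, 53, 86, 139, 225, 364, 589 (a Fibonacci-like recurrence a_n = a_{n-1} + a_{n-2}).
Track B: 27, 64, 125, 216, 343, 512 (perfect cubes starting at 3³).
Position 23 falls in track A as its term 16, giving 4037.

4037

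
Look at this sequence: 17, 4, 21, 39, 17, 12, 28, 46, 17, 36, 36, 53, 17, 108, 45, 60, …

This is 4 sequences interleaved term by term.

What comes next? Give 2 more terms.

Taking every 4th term gives 4 separate tracks.
Track A: 17, 17, 17, 17 — the constant sequence 17.
Track B: 4, 12, 36, 108 — multiplying by 3 each time.
Track C: 21, 28, 36, 45 — triangular numbers starting at T_6.
Track D: 39, 46, 53, 60 — arithmetic, step +7.
Term 17 comes from track A (its 5th entry): 17.
Position 18 → track B, term 5 = 324.

17, 324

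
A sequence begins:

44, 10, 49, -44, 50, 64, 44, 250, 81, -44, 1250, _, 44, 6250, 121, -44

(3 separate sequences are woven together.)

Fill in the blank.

100

Split by position mod 3 into 3 tracks.
Stream A: 44, -44, 44, -44, 44, -44 (oscillating between 44 and -44).
Stream B: 10, 50, 250, 1250, 6250 (a geometric progression (common ratio 5)).
Stream C: 49, 64, 81, ?, 121 (consecutive squares n² from n = 7).
Filling stream C at index 4 by its rule yields 100.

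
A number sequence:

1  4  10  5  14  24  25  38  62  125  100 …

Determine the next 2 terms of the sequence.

162, 625

The slot pattern repeats as ABB (period 3), so there are 2 interleaved tracks.
Stream A: 1, 5, 25, 125. A geometric progression (common ratio 5).
Stream B: 4, 10, 14, 24, 38, 62, 100. Fibonacci-style (each term is the sum of the two before it).
Term 12 comes from stream B (its 8th entry): 162.
The 13th slot belongs to stream A; its 5th term is 625.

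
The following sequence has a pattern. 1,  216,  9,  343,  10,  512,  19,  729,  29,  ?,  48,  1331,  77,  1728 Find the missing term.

Taking every 2nd term gives 2 separate tracks.
Track A: 1, 9, 10, 19, 29, 48, 77. Fibonacci-style (each term is the sum of the two before it).
Track B: 216, 343, 512, 729, ?, 1331, 1728. Consecutive cubes n³ from n = 6.
Filling track B at index 5 by its rule yields 1000.

1000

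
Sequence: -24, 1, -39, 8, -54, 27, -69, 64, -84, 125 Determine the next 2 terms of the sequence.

Taking every 2nd term gives 2 separate tracks.
Stream A: -24, -39, -54, -69, -84 — arithmetic with common difference −15.
Stream B: 1, 8, 27, 64, 125 — the cubes 1³, 2³, 3³, ….
Position 11 falls in stream A as its term 6, giving -99.
Position 12 → stream B, term 6 = 216.

-99, 216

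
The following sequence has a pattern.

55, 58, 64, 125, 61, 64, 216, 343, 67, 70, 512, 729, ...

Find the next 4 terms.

73, 76, 1000, 1331

The slot pattern repeats as AABB (period 4), so there are 2 interleaved tracks.
Subsequence A: 55, 58, 61, 64, 67, 70 (arithmetic, step +3).
Subsequence B: 64, 125, 216, 343, 512, 729 (the cubes 4³, 5³, 6³, …).
Position 13 → subsequence A, term 7 = 73.
Position 14 falls in subsequence A as its term 8, giving 76.
Position 15 → subsequence B, term 7 = 1000.
The 16th slot belongs to subsequence B; its 8th term is 1331.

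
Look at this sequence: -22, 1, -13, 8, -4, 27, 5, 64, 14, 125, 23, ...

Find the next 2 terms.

216, 32

Split by position mod 2 into 2 tracks.
Stream A: -22, -13, -4, 5, 14, 23 (adding 9 each time).
Stream B: 1, 8, 27, 64, 125 (consecutive cubes n³ from n = 1).
The 12th slot belongs to stream B; its 6th term is 216.
The 13th slot belongs to stream A; its 7th term is 32.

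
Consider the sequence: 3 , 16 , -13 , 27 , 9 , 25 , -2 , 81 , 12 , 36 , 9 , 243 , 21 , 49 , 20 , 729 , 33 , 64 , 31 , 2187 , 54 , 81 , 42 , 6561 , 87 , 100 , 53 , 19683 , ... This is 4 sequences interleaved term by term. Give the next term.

Read the sequence 4 terms at a time; column i is its own pattern.
Subsequence A: 3, 9, 12, 21, 33, 54, 87 (a Fibonacci-like recurrence a_n = a_{n-1} + a_{n-2}).
Subsequence B: 16, 25, 36, 49, 64, 81, 100 (perfect squares starting at 4²).
Subsequence C: -13, -2, 9, 20, 31, 42, 53 (adding 11 each time).
Subsequence D: 27, 81, 243, 729, 2187, 6561, 19683 (powers of 3).
Position 29 falls in subsequence A as its term 8, giving 141.

141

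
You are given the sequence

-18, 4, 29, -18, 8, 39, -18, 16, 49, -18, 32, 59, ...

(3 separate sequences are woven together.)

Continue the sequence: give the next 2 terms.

-18, 64

Split by position mod 3: positions 1, 4, 7, … form one track, and each other residue class forms its own.
Track A is -18, -18, -18, -18, which is the constant sequence -18.
Track B is 4, 8, 16, 32, which is powers of 2.
Track C is 29, 39, 49, 59, which is adding 10 each time.
The 13th slot belongs to track A; its 5th term is -18.
Position 14 falls in track B as its term 5, giving 64.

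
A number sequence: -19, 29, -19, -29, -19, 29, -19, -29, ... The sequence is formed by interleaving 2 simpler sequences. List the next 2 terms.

-19, 29

Taking every 2nd term gives 2 separate tracks.
Track A = -19, -19, -19, -19: constant -19.
Track B = 29, -29, 29, -29: alternating ±29.
The 9th slot belongs to track A; its 5th term is -19.
Position 10 → track B, term 5 = 29.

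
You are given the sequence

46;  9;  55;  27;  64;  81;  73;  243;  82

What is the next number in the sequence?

729

Taking every 2nd term gives 2 separate tracks.
Subsequence A is 46, 55, 64, 73, 82, which is adding 9 each time.
Subsequence B is 9, 27, 81, 243, which is a geometric progression (common ratio 3).
The 10th slot belongs to subsequence B; its 5th term is 729.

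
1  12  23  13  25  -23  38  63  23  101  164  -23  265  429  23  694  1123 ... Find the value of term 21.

23

Reading positions in blocks of 3 reveals the pattern AAB — 2 tracks woven together.
Stream A: 1, 12, 13, 25, 38, 63, 101, 164, 265, 429, 694, 1123 — Fibonacci-style (each term is the sum of the two before it).
Stream B: 23, -23, 23, -23, 23 — the oscillation 23·(−1)^(n+1).
Position 21 → stream B, term 7 = 23.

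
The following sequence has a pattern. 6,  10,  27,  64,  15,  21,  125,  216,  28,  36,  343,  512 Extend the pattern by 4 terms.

Reading positions in blocks of 4 reveals the pattern AABB — 2 tracks woven together.
Subsequence A = 6, 10, 15, 21, 28, 36: triangular numbers n(n+1)/2 for n = 3, 4, ….
Subsequence B = 27, 64, 125, 216, 343, 512: the cubes 3³, 4³, 5³, ….
Term 13 comes from subsequence A (its 7th entry): 45.
The 14th slot belongs to subsequence A; its 8th term is 55.
The 15th slot belongs to subsequence B; its 7th term is 729.
Position 16 → subsequence B, term 8 = 1000.

45, 55, 729, 1000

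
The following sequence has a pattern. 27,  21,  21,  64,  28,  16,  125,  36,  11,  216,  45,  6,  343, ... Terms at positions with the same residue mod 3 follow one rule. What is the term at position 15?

The terms cycle through 3 interleaved subsequences.
Track A: 27, 64, 125, 216, 343 (consecutive cubes n³ from n = 3).
Track B: 21, 28, 36, 45 (the triangular numbers T_6, T_7, …).
Track C: 21, 16, 11, 6 (arithmetic with common difference −5).
Position 15 → track C, term 5 = 1.

1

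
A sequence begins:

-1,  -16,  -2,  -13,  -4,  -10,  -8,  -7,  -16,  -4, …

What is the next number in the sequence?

Positions 1, 3, 5, … form one subsequence and positions 2, 4, 6, … form another.
Track A: -1, -2, -4, -8, -16 (a geometric progression (common ratio 2)).
Track B: -16, -13, -10, -7, -4 (arithmetic, step +3).
Position 11 → track A, term 6 = -32.

-32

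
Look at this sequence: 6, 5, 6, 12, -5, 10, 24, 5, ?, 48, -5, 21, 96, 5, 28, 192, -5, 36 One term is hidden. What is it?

The terms cycle through 3 interleaved subsequences.
Track A: 6, 12, 24, 48, 96, 192. Geometric with ratio 2.
Track B: 5, -5, 5, -5, 5, -5. Oscillating between 5 and -5.
Track C: 6, 10, ?, 21, 28, 36. Triangular numbers n(n+1)/2 for n = 3, 4, ….
Track C's pattern makes the blank 15.

15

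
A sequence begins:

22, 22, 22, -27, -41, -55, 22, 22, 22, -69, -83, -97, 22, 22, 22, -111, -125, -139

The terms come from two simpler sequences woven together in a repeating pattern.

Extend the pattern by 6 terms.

Positions follow the repeating pattern AAABBB; grouping by letter gives 2 tracks.
Subsequence A: 22, 22, 22, 22, 22, 22, 22, 22, 22. Constant 22.
Subsequence B: -27, -41, -55, -69, -83, -97, -111, -125, -139. Subtracting 14 each time.
Position 19 → subsequence A, term 10 = 22.
Term 20 comes from subsequence A (its 11th entry): 22.
Position 21 → subsequence A, term 12 = 22.
Position 22 → subsequence B, term 10 = -153.
Position 23 falls in subsequence B as its term 11, giving -167.
Term 24 comes from subsequence B (its 12th entry): -181.

22, 22, 22, -153, -167, -181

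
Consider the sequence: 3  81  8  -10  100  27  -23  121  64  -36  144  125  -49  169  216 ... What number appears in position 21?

Read the sequence 3 terms at a time; column i is its own pattern.
Track A: 3, -10, -23, -36, -49 (arithmetic with common difference −13).
Track B: 81, 100, 121, 144, 169 (perfect squares starting at 9²).
Track C: 8, 27, 64, 125, 216 (perfect cubes starting at 2³).
The 21st slot belongs to track C; its 7th term is 512.

512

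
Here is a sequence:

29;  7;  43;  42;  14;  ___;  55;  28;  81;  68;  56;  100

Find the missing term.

Split by position mod 3: positions 1, 4, 7, … form one track, and each other residue class forms its own.
Subsequence A: 29, 42, 55, 68 — arithmetic, step +13.
Subsequence B: 7, 14, 28, 56 — a geometric progression (common ratio 2).
Subsequence C: 43, ?, 81, 100 — adding 19 each time.
Subsequence C's pattern makes the blank 62.

62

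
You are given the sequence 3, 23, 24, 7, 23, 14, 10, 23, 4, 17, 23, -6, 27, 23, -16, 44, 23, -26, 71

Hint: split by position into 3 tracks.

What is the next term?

Split by position mod 3: positions 1, 4, 7, … form one track, and each other residue class forms its own.
Track A: 3, 7, 10, 17, 27, 44, 71 (each term equals the sum of the previous two).
Track B: 23, 23, 23, 23, 23, 23 (constant 23).
Track C: 24, 14, 4, -6, -16, -26 (subtracting 10 each time).
Position 20 → track B, term 7 = 23.

23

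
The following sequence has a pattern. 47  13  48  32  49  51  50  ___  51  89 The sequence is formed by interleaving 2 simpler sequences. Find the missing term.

Odd-indexed and even-indexed terms follow separate rules.
Track A: 47, 48, 49, 50, 51. Linear: a_n = 46 + n.
Track B: 13, 32, 51, ?, 89. Adding 19 each time.
The gap is track B's term 4; the rule gives 70.

70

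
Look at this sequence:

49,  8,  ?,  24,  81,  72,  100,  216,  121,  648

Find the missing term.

Odd-indexed and even-indexed terms follow separate rules.
Track A = 49, ?, 81, 100, 121: the squares 7², 8², 9², ….
Track B = 8, 24, 72, 216, 648: geometric with ratio 3.
The gap is track A's term 2; the rule gives 64.

64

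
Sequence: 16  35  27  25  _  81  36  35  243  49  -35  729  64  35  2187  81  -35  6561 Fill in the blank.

The terms cycle through 3 interleaved subsequences.
Stream A: 16, 25, 36, 49, 64, 81. Perfect squares starting at 4².
Stream B: 35, ?, 35, -35, 35, -35. Oscillating between 35 and -35.
Stream C: 27, 81, 243, 729, 2187, 6561. Powers of 3.
The gap is stream B's term 2; the rule gives -35.

-35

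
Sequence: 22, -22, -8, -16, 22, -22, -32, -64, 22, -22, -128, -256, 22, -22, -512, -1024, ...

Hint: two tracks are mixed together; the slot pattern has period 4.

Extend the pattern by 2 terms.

22, -22

Reading positions in blocks of 4 reveals the pattern AABB — 2 tracks woven together.
Subsequence A: 22, -22, 22, -22, 22, -22, 22, -22. Oscillating between 22 and -22.
Subsequence B: -8, -16, -32, -64, -128, -256, -512, -1024. Geometric, ×2 each step.
Term 17 comes from subsequence A (its 9th entry): 22.
Term 18 comes from subsequence A (its 10th entry): -22.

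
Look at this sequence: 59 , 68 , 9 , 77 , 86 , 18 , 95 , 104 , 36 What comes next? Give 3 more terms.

The slot pattern repeats as AAB (period 3), so there are 2 interleaved tracks.
Track A: 59, 68, 77, 86, 95, 104 — arithmetic, step +9.
Track B: 9, 18, 36 — multiplying by 2 each time.
Term 10 comes from track A (its 7th entry): 113.
The 11th slot belongs to track A; its 8th term is 122.
Term 12 comes from track B (its 4th entry): 72.

113, 122, 72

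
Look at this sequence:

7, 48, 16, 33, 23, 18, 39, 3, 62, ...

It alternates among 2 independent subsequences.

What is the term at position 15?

264

Positions 1, 3, 5, … form one subsequence and positions 2, 4, 6, … form another.
Track A: 7, 16, 23, 39, 62 — a Fibonacci-like recurrence a_n = a_{n-1} + a_{n-2}.
Track B: 48, 33, 18, 3 — arithmetic with common difference −15.
The 15th slot belongs to track A; its 8th term is 264.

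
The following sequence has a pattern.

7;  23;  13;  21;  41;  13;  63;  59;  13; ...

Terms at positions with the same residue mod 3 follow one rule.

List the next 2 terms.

189, 77

Read the sequence 3 terms at a time; column i is its own pattern.
Subsequence A = 7, 21, 63: geometric with ratio 3.
Subsequence B = 23, 41, 59: adding 18 each time.
Subsequence C = 13, 13, 13: constant 13.
Position 10 falls in subsequence A as its term 4, giving 189.
Term 11 comes from subsequence B (its 4th entry): 77.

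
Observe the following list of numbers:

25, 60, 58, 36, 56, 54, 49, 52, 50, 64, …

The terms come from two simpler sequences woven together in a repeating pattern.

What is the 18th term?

38

Reading positions in blocks of 3 reveals the pattern ABB — 2 tracks woven together.
Track A: 25, 36, 49, 64 — consecutive squares n² from n = 5.
Track B: 60, 58, 56, 54, 52, 50 — arithmetic with common difference −2.
Position 18 → track B, term 12 = 38.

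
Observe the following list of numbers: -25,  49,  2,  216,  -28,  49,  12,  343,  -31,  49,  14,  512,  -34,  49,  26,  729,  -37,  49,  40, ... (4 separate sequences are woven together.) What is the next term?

Split by position mod 4: positions 1, 5, 9, … form one track, and each other residue class forms its own.
Subsequence A: -25, -28, -31, -34, -37. Arithmetic, step −3.
Subsequence B: 49, 49, 49, 49, 49. Constant 49.
Subsequence C: 2, 12, 14, 26, 40. A Fibonacci-like recurrence a_n = a_{n-1} + a_{n-2}.
Subsequence D: 216, 343, 512, 729. Consecutive cubes n³ from n = 6.
The 20th slot belongs to subsequence D; its 5th term is 1000.

1000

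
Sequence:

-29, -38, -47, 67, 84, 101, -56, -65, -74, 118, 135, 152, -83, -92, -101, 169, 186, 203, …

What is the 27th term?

-155

Positions follow the repeating pattern AAABBB; grouping by letter gives 2 tracks.
Subsequence A = -29, -38, -47, -56, -65, -74, -83, -92, -101: linear: a_n = -20 − 9·n.
Subsequence B = 67, 84, 101, 118, 135, 152, 169, 186, 203: arithmetic, step +17.
Position 27 falls in subsequence A as its term 15, giving -155.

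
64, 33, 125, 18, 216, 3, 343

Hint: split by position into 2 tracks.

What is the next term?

Taking every 2nd term gives 2 separate tracks.
Stream A is 64, 125, 216, 343, which is perfect cubes starting at 4³.
Stream B is 33, 18, 3, which is arithmetic with common difference −15.
The 8th slot belongs to stream B; its 4th term is -12.

-12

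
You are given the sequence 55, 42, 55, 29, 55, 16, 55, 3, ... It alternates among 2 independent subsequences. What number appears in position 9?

55

Positions 1, 3, 5, … form one subsequence and positions 2, 4, 6, … form another.
Subsequence A: 55, 55, 55, 55 — the constant sequence 55.
Subsequence B: 42, 29, 16, 3 — linear: a_n = 55 − 13·n.
Term 9 comes from subsequence A (its 5th entry): 55.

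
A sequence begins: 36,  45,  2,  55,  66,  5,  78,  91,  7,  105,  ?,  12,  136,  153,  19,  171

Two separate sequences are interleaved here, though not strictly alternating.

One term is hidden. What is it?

120

Positions follow the repeating pattern AAB; grouping by letter gives 2 tracks.
Subsequence A: 36, 45, 55, 66, 78, 91, 105, ?, 136, 153, 171 — the triangular numbers T_8, T_9, ….
Subsequence B: 2, 5, 7, 12, 19 — each term equals the sum of the previous two.
So the missing entry in subsequence A is 120.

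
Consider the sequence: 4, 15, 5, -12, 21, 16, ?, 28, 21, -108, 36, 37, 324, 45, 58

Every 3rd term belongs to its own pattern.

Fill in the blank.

36

Taking every 3rd term gives 3 separate tracks.
Track A is 4, -12, ?, -108, 324, which is geometric, ×-3 each step.
Track B is 15, 21, 28, 36, 45, which is triangular numbers starting at T_5.
Track C is 5, 16, 21, 37, 58, which is each term equals the sum of the previous two.
So the missing entry in track A is 36.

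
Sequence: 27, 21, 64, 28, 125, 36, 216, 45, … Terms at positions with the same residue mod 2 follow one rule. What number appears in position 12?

66

The terms cycle through 2 interleaved subsequences.
Subsequence A: 27, 64, 125, 216. The cubes 3³, 4³, 5³, ….
Subsequence B: 21, 28, 36, 45. Triangular numbers n(n+1)/2 for n = 6, 7, ….
The 12th slot belongs to subsequence B; its 6th term is 66.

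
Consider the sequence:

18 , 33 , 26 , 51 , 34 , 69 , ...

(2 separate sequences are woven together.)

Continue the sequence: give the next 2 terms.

42, 87

Positions 1, 3, 5, … form one subsequence and positions 2, 4, 6, … form another.
Stream A: 18, 26, 34. Arithmetic with common difference +8.
Stream B: 33, 51, 69. Arithmetic, step +18.
Term 7 comes from stream A (its 4th entry): 42.
The 8th slot belongs to stream B; its 4th term is 87.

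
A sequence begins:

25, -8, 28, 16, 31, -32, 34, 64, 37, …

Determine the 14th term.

The terms cycle through 2 interleaved subsequences.
Stream A: 25, 28, 31, 34, 37 — adding 3 each time.
Stream B: -8, 16, -32, 64 — a geometric progression (common ratio -2).
Position 14 → stream B, term 7 = -512.

-512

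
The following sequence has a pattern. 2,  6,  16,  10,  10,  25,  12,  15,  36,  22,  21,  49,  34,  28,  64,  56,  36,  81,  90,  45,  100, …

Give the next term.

The terms cycle through 3 interleaved subsequences.
Stream A is 2, 10, 12, 22, 34, 56, 90, which is Fibonacci-style (each term is the sum of the two before it).
Stream B is 6, 10, 15, 21, 28, 36, 45, which is triangular numbers starting at T_3.
Stream C is 16, 25, 36, 49, 64, 81, 100, which is perfect squares starting at 4².
Term 22 comes from stream A (its 8th entry): 146.

146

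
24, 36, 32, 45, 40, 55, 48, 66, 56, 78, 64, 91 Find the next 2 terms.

72, 105

Split by position mod 2 into 2 tracks.
Stream A: 24, 32, 40, 48, 56, 64 — arithmetic with common difference +8.
Stream B: 36, 45, 55, 66, 78, 91 — triangular numbers starting at T_8.
Position 13 → stream A, term 7 = 72.
Position 14 falls in stream B as its term 7, giving 105.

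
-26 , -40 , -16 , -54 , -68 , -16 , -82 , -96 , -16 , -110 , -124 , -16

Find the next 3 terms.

The slot pattern repeats as AAB (period 3), so there are 2 interleaved tracks.
Subsequence A: -26, -40, -54, -68, -82, -96, -110, -124 (subtracting 14 each time).
Subsequence B: -16, -16, -16, -16 (the constant sequence -16).
Position 13 → subsequence A, term 9 = -138.
Position 14 falls in subsequence A as its term 10, giving -152.
Term 15 comes from subsequence B (its 5th entry): -16.

-138, -152, -16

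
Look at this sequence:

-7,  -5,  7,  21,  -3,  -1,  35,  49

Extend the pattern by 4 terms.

Reading positions in blocks of 4 reveals the pattern AABB — 2 tracks woven together.
Track A: -7, -5, -3, -1. Linear: a_n = -9 + 2·n.
Track B: 7, 21, 35, 49. Linear: a_n = -7 + 14·n.
Term 9 comes from track A (its 5th entry): 1.
The 10th slot belongs to track A; its 6th term is 3.
The 11th slot belongs to track B; its 5th term is 63.
Term 12 comes from track B (its 6th entry): 77.

1, 3, 63, 77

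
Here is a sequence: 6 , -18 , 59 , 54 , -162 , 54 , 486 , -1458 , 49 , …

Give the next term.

4374

Positions follow the repeating pattern AAB; grouping by letter gives 2 tracks.
Track A = 6, -18, 54, -162, 486, -1458: geometric, ×-3 each step.
Track B = 59, 54, 49: subtracting 5 each time.
Position 10 → track A, term 7 = 4374.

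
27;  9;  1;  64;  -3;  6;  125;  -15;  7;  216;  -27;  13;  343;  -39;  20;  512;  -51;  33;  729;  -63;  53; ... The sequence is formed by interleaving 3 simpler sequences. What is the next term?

The terms cycle through 3 interleaved subsequences.
Subsequence A: 27, 64, 125, 216, 343, 512, 729. Consecutive cubes n³ from n = 3.
Subsequence B: 9, -3, -15, -27, -39, -51, -63. Arithmetic, step −12.
Subsequence C: 1, 6, 7, 13, 20, 33, 53. Fibonacci-style (each term is the sum of the two before it).
Position 22 falls in subsequence A as its term 8, giving 1000.

1000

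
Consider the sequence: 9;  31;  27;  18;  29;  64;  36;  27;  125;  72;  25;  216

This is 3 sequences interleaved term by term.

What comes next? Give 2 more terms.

144, 23

Split by position mod 3 into 3 tracks.
Track A = 9, 18, 36, 72: multiplying by 2 each time.
Track B = 31, 29, 27, 25: arithmetic with common difference −2.
Track C = 27, 64, 125, 216: the cubes 3³, 4³, 5³, ….
The 13th slot belongs to track A; its 5th term is 144.
Position 14 → track B, term 5 = 23.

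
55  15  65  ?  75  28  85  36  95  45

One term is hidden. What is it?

21

Taking every 2nd term gives 2 separate tracks.
Track A: 55, 65, 75, 85, 95 (arithmetic, step +10).
Track B: 15, ?, 28, 36, 45 (triangular numbers n(n+1)/2 for n = 5, 6, …).
Track B's pattern makes the blank 21.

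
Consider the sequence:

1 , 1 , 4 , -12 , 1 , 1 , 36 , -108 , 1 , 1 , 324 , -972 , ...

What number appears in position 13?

The slot pattern repeats as AABB (period 4), so there are 2 interleaved tracks.
Track A = 1, 1, 1, 1, 1, 1: the constant sequence 1.
Track B = 4, -12, 36, -108, 324, -972: geometric with ratio -3.
The 13th slot belongs to track A; its 7th term is 1.

1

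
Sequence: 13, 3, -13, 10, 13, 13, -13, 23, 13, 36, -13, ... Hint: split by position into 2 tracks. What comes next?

Split by position mod 2 into 2 tracks.
Track A: 13, -13, 13, -13, 13, -13. The oscillation 13·(−1)^(n+1).
Track B: 3, 10, 13, 23, 36. Fibonacci-style (each term is the sum of the two before it).
Term 12 comes from track B (its 6th entry): 59.

59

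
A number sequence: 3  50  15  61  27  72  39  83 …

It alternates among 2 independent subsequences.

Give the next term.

Odd-indexed and even-indexed terms follow separate rules.
Subsequence A: 3, 15, 27, 39 (arithmetic with common difference +12).
Subsequence B: 50, 61, 72, 83 (arithmetic with common difference +11).
Position 9 falls in subsequence A as its term 5, giving 51.

51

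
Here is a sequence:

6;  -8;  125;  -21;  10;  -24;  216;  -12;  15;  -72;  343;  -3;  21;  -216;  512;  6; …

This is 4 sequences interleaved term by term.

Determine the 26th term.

-5832

Read the sequence 4 terms at a time; column i is its own pattern.
Track A: 6, 10, 15, 21. Triangular numbers n(n+1)/2 for n = 3, 4, ….
Track B: -8, -24, -72, -216. Multiplying by 3 each time.
Track C: 125, 216, 343, 512. Consecutive cubes n³ from n = 5.
Track D: -21, -12, -3, 6. Linear: a_n = -30 + 9·n.
Position 26 falls in track B as its term 7, giving -5832.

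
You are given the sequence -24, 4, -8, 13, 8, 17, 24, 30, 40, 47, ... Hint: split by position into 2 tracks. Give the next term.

56

Taking every 2nd term gives 2 separate tracks.
Subsequence A: -24, -8, 8, 24, 40 — linear: a_n = -40 + 16·n.
Subsequence B: 4, 13, 17, 30, 47 — each term equals the sum of the previous two.
Term 11 comes from subsequence A (its 6th entry): 56.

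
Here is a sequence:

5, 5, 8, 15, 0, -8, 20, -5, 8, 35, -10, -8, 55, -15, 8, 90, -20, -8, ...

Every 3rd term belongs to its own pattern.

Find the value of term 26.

-35

Split by position mod 3 into 3 tracks.
Track A is 5, 15, 20, 35, 55, 90, which is Fibonacci-style (each term is the sum of the two before it).
Track B is 5, 0, -5, -10, -15, -20, which is arithmetic, step −5.
Track C is 8, -8, 8, -8, 8, -8, which is the oscillation 8·(−1)^(n+1).
Position 26 falls in track B as its term 9, giving -35.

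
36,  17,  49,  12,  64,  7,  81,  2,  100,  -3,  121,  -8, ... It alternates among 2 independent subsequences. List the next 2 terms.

144, -13

Split by position mod 2 into 2 tracks.
Track A = 36, 49, 64, 81, 100, 121: perfect squares starting at 6².
Track B = 17, 12, 7, 2, -3, -8: subtracting 5 each time.
The 13th slot belongs to track A; its 7th term is 144.
The 14th slot belongs to track B; its 7th term is -13.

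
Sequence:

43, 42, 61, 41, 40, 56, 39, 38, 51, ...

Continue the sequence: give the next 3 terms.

37, 36, 46

Positions follow the repeating pattern AAB; grouping by letter gives 2 tracks.
Track A is 43, 42, 41, 40, 39, 38, which is arithmetic, step −1.
Track B is 61, 56, 51, which is arithmetic, step −5.
Position 10 → track A, term 7 = 37.
Position 11 → track A, term 8 = 36.
Position 12 falls in track B as its term 4, giving 46.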